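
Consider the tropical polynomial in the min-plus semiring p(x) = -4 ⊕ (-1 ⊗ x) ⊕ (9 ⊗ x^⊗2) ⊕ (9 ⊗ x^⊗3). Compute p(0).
p(0) = -4

A tropical monomial a ⊗ x^⊗i evaluates to a + i · x. Evaluating each term at x = 0:
  Term 0 contributes -4 + 0 · 0 = -4
  Term 1 contributes -1 + 1 · 0 = -1
  Term 2 contributes 9 + 2 · 0 = 9
  Term 3 contributes 9 + 3 · 0 = 9
p(0) = ⊕ of these = min[-4, -1, 9, 9] = -4.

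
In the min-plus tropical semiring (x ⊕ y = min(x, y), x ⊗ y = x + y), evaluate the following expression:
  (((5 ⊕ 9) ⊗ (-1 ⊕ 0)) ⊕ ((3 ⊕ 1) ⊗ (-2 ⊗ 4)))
(((5 ⊕ 9) ⊗ (-1 ⊕ 0)) ⊕ ((3 ⊕ 1) ⊗ (-2 ⊗ 4))) = 3

Expand innermost to outermost. Recall ⊕ takes the minimum of its arguments and ⊗ takes their sum. Working out the expression (((5 ⊕ 9) ⊗ (-1 ⊕ 0)) ⊕ ((3 ⊕ 1) ⊗ (-2 ⊗ 4))) gives 3.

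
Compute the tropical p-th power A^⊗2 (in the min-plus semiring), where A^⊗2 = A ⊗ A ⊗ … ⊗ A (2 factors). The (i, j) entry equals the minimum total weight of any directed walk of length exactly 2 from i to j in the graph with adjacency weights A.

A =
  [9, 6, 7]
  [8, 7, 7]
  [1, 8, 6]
A^⊗2 =
  [8, 13, 13]
  [8, 14, 13]
  [7, 7, 8]

Each entry (A^⊗2)_ij equals the minimum over all length-2 walks i = v_0 → v_1 → … → v_2 = j of Σ_t A[v_t][v_{t+1}]. For example, for (i, j) = (0, 2) we minimise over 3 possible intermediate vertex sequences; the minimum is 13, attained along the walk 0 → 1 → 2.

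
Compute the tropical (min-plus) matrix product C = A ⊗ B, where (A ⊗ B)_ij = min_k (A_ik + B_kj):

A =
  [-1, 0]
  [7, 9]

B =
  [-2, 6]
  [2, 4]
A ⊗ B =
  [-3, 4]
  [5, 13]

Apply the min-plus product entry-by-entry:
  C[0][0] = min over k of (A[0][0] + B[0][0] = -1 + -2 = -3, A[0][1] + B[1][0] = 0 + 2 = 2) = -3 (attained at k = 0)
  C[0][1] = min over k of (A[0][0] + B[0][1] = -1 + 6 = 5, A[0][1] + B[1][1] = 0 + 4 = 4) = 4 (attained at k = 1)
  C[1][0] = min over k of (A[1][0] + B[0][0] = 7 + -2 = 5, A[1][1] + B[1][0] = 9 + 2 = 11) = 5 (attained at k = 0)
  C[1][1] = min over k of (A[1][0] + B[0][1] = 7 + 6 = 13, A[1][1] + B[1][1] = 9 + 4 = 13) = 13 (attained at k = 0)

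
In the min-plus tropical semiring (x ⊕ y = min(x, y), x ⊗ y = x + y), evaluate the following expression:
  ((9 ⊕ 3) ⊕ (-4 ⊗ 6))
((9 ⊕ 3) ⊕ (-4 ⊗ 6)) = 2

Expand innermost to outermost. Recall ⊕ takes the minimum of its arguments and ⊗ takes their sum. Working out the expression ((9 ⊕ 3) ⊕ (-4 ⊗ 6)) gives 2.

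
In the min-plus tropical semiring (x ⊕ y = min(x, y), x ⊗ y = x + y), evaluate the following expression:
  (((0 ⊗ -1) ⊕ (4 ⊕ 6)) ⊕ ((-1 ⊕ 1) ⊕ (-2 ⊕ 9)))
(((0 ⊗ -1) ⊕ (4 ⊕ 6)) ⊕ ((-1 ⊕ 1) ⊕ (-2 ⊕ 9))) = -2

Expand innermost to outermost. Recall ⊕ takes the minimum of its arguments and ⊗ takes their sum. Working out the expression (((0 ⊗ -1) ⊕ (4 ⊕ 6)) ⊕ ((-1 ⊕ 1) ⊕ (-2 ⊕ 9))) gives -2.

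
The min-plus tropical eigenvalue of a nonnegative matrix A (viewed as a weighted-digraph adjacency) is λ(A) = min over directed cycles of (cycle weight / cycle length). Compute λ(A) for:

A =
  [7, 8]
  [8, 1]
λ(A) = 1

Enumerate directed cycles and compute their means (weight / length). Sample:
  cycle 0 → 0: weight = 7, length = 1, mean = 7/1 ≈ 7.000
  cycle 1 → 1: weight = 1, length = 1, mean = 1/1 ≈ 1.000
  cycle 0 → 1 → 0: weight = 16, length = 2, mean = 16/2 ≈ 8.000
  cycle 1 → 0 → 1: weight = 16, length = 2, mean = 16/2 ≈ 8.000
Minimum mean = 1.000, attained e.g. along the cycle 1 → 1 with weight 1 and length 1. So λ(A) = 1/1 = 1.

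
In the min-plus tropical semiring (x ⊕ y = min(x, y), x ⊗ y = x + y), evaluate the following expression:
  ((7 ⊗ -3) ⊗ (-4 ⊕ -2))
((7 ⊗ -3) ⊗ (-4 ⊕ -2)) = 0

Expand innermost to outermost. Recall ⊕ takes the minimum of its arguments and ⊗ takes their sum. Working out the expression ((7 ⊗ -3) ⊗ (-4 ⊕ -2)) gives 0.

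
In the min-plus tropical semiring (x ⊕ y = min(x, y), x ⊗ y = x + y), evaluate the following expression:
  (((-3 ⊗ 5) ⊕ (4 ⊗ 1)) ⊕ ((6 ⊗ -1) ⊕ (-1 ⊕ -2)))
(((-3 ⊗ 5) ⊕ (4 ⊗ 1)) ⊕ ((6 ⊗ -1) ⊕ (-1 ⊕ -2))) = -2

Expand innermost to outermost. Recall ⊕ takes the minimum of its arguments and ⊗ takes their sum. Working out the expression (((-3 ⊗ 5) ⊕ (4 ⊗ 1)) ⊕ ((6 ⊗ -1) ⊕ (-1 ⊕ -2))) gives -2.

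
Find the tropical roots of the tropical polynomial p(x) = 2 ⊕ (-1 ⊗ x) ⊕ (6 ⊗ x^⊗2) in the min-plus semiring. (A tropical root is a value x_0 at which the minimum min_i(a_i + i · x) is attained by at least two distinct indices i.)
Roots: {-7, 3}

Each tropical root is a break point of the lower envelope of the lines y = a_i + i · x (there are 3 lines, with slopes 0, 1, ..., 2). Only the lines that attain the minimum somewhere contribute to roots; other lines are dominated. Here the surviving (envelope) indices are i = 2, i = 1, i = 0.
Intersections between consecutive envelope lines give the roots: for adjacent envelope indices i < j the intersection is x = (a_i − a_j) / (j − i). Reading off the sorted break points: {-7, 3}.
Verification: at each break x_0, at least two indices attain the minimum of min_i(a_i + i · x_0).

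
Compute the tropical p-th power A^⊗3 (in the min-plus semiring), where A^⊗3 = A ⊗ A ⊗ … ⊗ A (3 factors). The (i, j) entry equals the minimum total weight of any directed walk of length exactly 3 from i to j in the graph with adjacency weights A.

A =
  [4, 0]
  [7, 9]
A^⊗3 =
  [11, 7]
  [14, 11]

Each entry (A^⊗3)_ij equals the minimum over all length-3 walks i = v_0 → v_1 → … → v_3 = j of Σ_t A[v_t][v_{t+1}]. For example, for (i, j) = (0, 1) we minimise over 4 possible intermediate vertex sequences; the minimum is 7, attained along the walk 0 → 1 → 0 → 1.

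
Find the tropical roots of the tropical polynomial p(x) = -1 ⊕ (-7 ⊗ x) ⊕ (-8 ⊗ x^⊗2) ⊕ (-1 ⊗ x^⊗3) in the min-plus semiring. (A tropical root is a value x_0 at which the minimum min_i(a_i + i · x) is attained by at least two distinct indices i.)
Roots: {-7, 1, 6}

Each tropical root is a break point of the lower envelope of the lines y = a_i + i · x (there are 4 lines, with slopes 0, 1, ..., 3). Only the lines that attain the minimum somewhere contribute to roots; other lines are dominated. Here the surviving (envelope) indices are i = 3, i = 2, i = 1, i = 0.
Intersections between consecutive envelope lines give the roots: for adjacent envelope indices i < j the intersection is x = (a_i − a_j) / (j − i). Reading off the sorted break points: {-7, 1, 6}.
Verification: at each break x_0, at least two indices attain the minimum of min_i(a_i + i · x_0).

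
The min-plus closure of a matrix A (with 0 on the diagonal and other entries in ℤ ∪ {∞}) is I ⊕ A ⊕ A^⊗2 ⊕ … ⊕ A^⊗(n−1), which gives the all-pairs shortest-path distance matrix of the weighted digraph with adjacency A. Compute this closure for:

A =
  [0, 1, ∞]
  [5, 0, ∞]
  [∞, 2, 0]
Closure =
  [0, 1, ∞]
  [5, 0, ∞]
  [7, 2, 0]

This is the Floyd-Warshall all-pairs shortest-path computation. For each intermediate vertex k = 0, 1, …, 2, update dist[i][j] ← min(dist[i][j], dist[i][k] + dist[k][j]). The final matrix gives, for each (i, j), the minimum total weight of any directed path from i to j (possibly empty when i = j).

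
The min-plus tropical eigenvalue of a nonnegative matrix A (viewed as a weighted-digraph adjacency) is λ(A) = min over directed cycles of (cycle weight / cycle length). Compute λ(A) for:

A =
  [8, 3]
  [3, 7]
λ(A) = 3

Enumerate directed cycles and compute their means (weight / length). Sample:
  cycle 0 → 0: weight = 8, length = 1, mean = 8/1 ≈ 8.000
  cycle 1 → 1: weight = 7, length = 1, mean = 7/1 ≈ 7.000
  cycle 0 → 1 → 0: weight = 6, length = 2, mean = 6/2 ≈ 3.000
  cycle 1 → 0 → 1: weight = 6, length = 2, mean = 6/2 ≈ 3.000
Minimum mean = 3.000, attained e.g. along the cycle 0 → 1 → 0 with weight 6 and length 2. So λ(A) = 6/2 = 3.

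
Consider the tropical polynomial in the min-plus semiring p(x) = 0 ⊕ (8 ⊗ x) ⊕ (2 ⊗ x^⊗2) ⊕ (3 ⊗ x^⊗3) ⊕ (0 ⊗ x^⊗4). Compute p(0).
p(0) = 0

A tropical monomial a ⊗ x^⊗i evaluates to a + i · x. Evaluating each term at x = 0:
  Term 0 contributes 0 + 0 · 0 = 0
  Term 1 contributes 8 + 1 · 0 = 8
  Term 2 contributes 2 + 2 · 0 = 2
  Term 3 contributes 3 + 3 · 0 = 3
  Term 4 contributes 0 + 4 · 0 = 0
p(0) = ⊕ of these = min[0, 8, 2, 3, 0] = 0.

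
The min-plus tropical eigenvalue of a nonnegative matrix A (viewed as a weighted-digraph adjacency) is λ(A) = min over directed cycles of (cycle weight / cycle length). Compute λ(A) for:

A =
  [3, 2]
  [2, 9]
λ(A) = 2

Enumerate directed cycles and compute their means (weight / length). Sample:
  cycle 0 → 0: weight = 3, length = 1, mean = 3/1 ≈ 3.000
  cycle 1 → 1: weight = 9, length = 1, mean = 9/1 ≈ 9.000
  cycle 0 → 1 → 0: weight = 4, length = 2, mean = 4/2 ≈ 2.000
  cycle 1 → 0 → 1: weight = 4, length = 2, mean = 4/2 ≈ 2.000
Minimum mean = 2.000, attained e.g. along the cycle 0 → 1 → 0 with weight 4 and length 2. So λ(A) = 4/2 = 2.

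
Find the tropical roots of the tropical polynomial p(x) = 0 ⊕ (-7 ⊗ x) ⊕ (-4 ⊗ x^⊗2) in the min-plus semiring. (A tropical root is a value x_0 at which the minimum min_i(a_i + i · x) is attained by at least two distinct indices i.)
Roots: {-3, 7}

Each tropical root is a break point of the lower envelope of the lines y = a_i + i · x (there are 3 lines, with slopes 0, 1, ..., 2). Only the lines that attain the minimum somewhere contribute to roots; other lines are dominated. Here the surviving (envelope) indices are i = 2, i = 1, i = 0.
Intersections between consecutive envelope lines give the roots: for adjacent envelope indices i < j the intersection is x = (a_i − a_j) / (j − i). Reading off the sorted break points: {-3, 7}.
Verification: at each break x_0, at least two indices attain the minimum of min_i(a_i + i · x_0).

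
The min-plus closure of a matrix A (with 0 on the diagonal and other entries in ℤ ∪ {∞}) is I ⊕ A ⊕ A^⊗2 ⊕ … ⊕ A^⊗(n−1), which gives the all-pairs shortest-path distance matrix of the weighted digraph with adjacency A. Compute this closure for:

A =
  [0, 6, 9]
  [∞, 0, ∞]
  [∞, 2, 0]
Closure =
  [0, 6, 9]
  [∞, 0, ∞]
  [∞, 2, 0]

This is the Floyd-Warshall all-pairs shortest-path computation. For each intermediate vertex k = 0, 1, …, 2, update dist[i][j] ← min(dist[i][j], dist[i][k] + dist[k][j]). The final matrix gives, for each (i, j), the minimum total weight of any directed path from i to j (possibly empty when i = j).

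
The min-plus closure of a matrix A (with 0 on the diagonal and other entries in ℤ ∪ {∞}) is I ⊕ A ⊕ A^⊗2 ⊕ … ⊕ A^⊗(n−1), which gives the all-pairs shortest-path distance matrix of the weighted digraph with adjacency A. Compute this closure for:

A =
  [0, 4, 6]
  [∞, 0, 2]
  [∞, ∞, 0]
Closure =
  [0, 4, 6]
  [∞, 0, 2]
  [∞, ∞, 0]

This is the Floyd-Warshall all-pairs shortest-path computation. For each intermediate vertex k = 0, 1, …, 2, update dist[i][j] ← min(dist[i][j], dist[i][k] + dist[k][j]). The final matrix gives, for each (i, j), the minimum total weight of any directed path from i to j (possibly empty when i = j).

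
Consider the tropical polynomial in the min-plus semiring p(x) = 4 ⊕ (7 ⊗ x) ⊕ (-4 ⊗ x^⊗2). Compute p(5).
p(5) = 4

A tropical monomial a ⊗ x^⊗i evaluates to a + i · x. Evaluating each term at x = 5:
  Term 0 contributes 4 + 0 · 5 = 4
  Term 1 contributes 7 + 1 · 5 = 12
  Term 2 contributes -4 + 2 · 5 = 6
p(5) = ⊕ of these = min[4, 12, 6] = 4.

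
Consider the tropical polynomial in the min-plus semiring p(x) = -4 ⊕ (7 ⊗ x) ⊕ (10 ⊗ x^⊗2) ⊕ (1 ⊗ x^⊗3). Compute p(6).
p(6) = -4

A tropical monomial a ⊗ x^⊗i evaluates to a + i · x. Evaluating each term at x = 6:
  Term 0 contributes -4 + 0 · 6 = -4
  Term 1 contributes 7 + 1 · 6 = 13
  Term 2 contributes 10 + 2 · 6 = 22
  Term 3 contributes 1 + 3 · 6 = 19
p(6) = ⊕ of these = min[-4, 13, 22, 19] = -4.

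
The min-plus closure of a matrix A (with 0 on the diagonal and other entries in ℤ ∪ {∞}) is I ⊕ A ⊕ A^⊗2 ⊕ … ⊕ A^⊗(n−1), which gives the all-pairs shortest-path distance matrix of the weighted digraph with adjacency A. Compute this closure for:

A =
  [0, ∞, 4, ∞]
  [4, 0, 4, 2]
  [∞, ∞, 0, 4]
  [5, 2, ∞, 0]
Closure =
  [0, 10, 4, 8]
  [4, 0, 4, 2]
  [9, 6, 0, 4]
  [5, 2, 6, 0]

This is the Floyd-Warshall all-pairs shortest-path computation. For each intermediate vertex k = 0, 1, …, 3, update dist[i][j] ← min(dist[i][j], dist[i][k] + dist[k][j]). The final matrix gives, for each (i, j), the minimum total weight of any directed path from i to j (possibly empty when i = j).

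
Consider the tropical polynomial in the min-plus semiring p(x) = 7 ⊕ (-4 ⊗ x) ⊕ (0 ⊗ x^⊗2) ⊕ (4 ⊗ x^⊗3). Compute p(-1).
p(-1) = -5

A tropical monomial a ⊗ x^⊗i evaluates to a + i · x. Evaluating each term at x = -1:
  Term 0 contributes 7 + 0 · -1 = 7
  Term 1 contributes -4 + 1 · -1 = -5
  Term 2 contributes 0 + 2 · -1 = -2
  Term 3 contributes 4 + 3 · -1 = 1
p(-1) = ⊕ of these = min[7, -5, -2, 1] = -5.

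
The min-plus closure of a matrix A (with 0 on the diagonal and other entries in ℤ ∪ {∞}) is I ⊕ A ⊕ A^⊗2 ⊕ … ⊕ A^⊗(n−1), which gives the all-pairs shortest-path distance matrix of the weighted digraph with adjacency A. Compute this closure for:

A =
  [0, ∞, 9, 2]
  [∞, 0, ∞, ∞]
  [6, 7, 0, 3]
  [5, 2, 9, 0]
Closure =
  [0, 4, 9, 2]
  [∞, 0, ∞, ∞]
  [6, 5, 0, 3]
  [5, 2, 9, 0]

This is the Floyd-Warshall all-pairs shortest-path computation. For each intermediate vertex k = 0, 1, …, 3, update dist[i][j] ← min(dist[i][j], dist[i][k] + dist[k][j]). The final matrix gives, for each (i, j), the minimum total weight of any directed path from i to j (possibly empty when i = j).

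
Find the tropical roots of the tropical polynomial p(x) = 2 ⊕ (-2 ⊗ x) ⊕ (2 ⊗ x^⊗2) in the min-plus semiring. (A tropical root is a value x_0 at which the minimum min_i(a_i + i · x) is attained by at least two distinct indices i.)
Roots: {-4, 4}

Each tropical root is a break point of the lower envelope of the lines y = a_i + i · x (there are 3 lines, with slopes 0, 1, ..., 2). Only the lines that attain the minimum somewhere contribute to roots; other lines are dominated. Here the surviving (envelope) indices are i = 2, i = 1, i = 0.
Intersections between consecutive envelope lines give the roots: for adjacent envelope indices i < j the intersection is x = (a_i − a_j) / (j − i). Reading off the sorted break points: {-4, 4}.
Verification: at each break x_0, at least two indices attain the minimum of min_i(a_i + i · x_0).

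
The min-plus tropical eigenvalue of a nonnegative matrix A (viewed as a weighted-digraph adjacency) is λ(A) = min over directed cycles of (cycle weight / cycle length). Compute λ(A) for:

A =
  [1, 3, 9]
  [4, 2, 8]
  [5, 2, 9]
λ(A) = 1

Enumerate directed cycles and compute their means (weight / length). Sample:
  cycle 0 → 0: weight = 1, length = 1, mean = 1/1 ≈ 1.000
  cycle 1 → 1: weight = 2, length = 1, mean = 2/1 ≈ 2.000
  cycle 2 → 2: weight = 9, length = 1, mean = 9/1 ≈ 9.000
  cycle 0 → 1 → 0: weight = 7, length = 2, mean = 7/2 ≈ 3.500
  cycle 0 → 2 → 0: weight = 14, length = 2, mean = 14/2 ≈ 7.000
  cycle 1 → 0 → 1: weight = 7, length = 2, mean = 7/2 ≈ 3.500
Minimum mean = 1.000, attained e.g. along the cycle 0 → 0 with weight 1 and length 1. So λ(A) = 1/1 = 1.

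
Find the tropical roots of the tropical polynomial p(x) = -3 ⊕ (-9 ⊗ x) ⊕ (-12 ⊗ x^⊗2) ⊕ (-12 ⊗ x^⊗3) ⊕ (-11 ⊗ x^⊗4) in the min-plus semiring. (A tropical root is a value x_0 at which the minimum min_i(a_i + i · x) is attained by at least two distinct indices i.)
Roots: {-1, 0, 3, 6}

Each tropical root is a break point of the lower envelope of the lines y = a_i + i · x (there are 5 lines, with slopes 0, 1, ..., 4). Only the lines that attain the minimum somewhere contribute to roots; other lines are dominated. Here the surviving (envelope) indices are i = 4, i = 3, i = 2, i = 1, i = 0.
Intersections between consecutive envelope lines give the roots: for adjacent envelope indices i < j the intersection is x = (a_i − a_j) / (j − i). Reading off the sorted break points: {-1, 0, 3, 6}.
Verification: at each break x_0, at least two indices attain the minimum of min_i(a_i + i · x_0).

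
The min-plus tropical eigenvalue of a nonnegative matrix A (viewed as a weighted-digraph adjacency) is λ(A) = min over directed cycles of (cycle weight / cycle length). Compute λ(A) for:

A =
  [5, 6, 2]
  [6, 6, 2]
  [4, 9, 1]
λ(A) = 1

Enumerate directed cycles and compute their means (weight / length). Sample:
  cycle 0 → 0: weight = 5, length = 1, mean = 5/1 ≈ 5.000
  cycle 1 → 1: weight = 6, length = 1, mean = 6/1 ≈ 6.000
  cycle 2 → 2: weight = 1, length = 1, mean = 1/1 ≈ 1.000
  cycle 0 → 1 → 0: weight = 12, length = 2, mean = 12/2 ≈ 6.000
  cycle 0 → 2 → 0: weight = 6, length = 2, mean = 6/2 ≈ 3.000
  cycle 1 → 0 → 1: weight = 12, length = 2, mean = 12/2 ≈ 6.000
Minimum mean = 1.000, attained e.g. along the cycle 2 → 2 with weight 1 and length 1. So λ(A) = 1/1 = 1.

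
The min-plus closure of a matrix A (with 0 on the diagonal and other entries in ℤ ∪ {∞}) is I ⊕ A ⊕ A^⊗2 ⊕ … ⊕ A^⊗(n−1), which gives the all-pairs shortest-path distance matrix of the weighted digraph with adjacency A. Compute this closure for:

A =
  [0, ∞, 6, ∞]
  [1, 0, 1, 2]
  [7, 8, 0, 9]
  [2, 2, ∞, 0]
Closure =
  [0, 14, 6, 15]
  [1, 0, 1, 2]
  [7, 8, 0, 9]
  [2, 2, 3, 0]

This is the Floyd-Warshall all-pairs shortest-path computation. For each intermediate vertex k = 0, 1, …, 3, update dist[i][j] ← min(dist[i][j], dist[i][k] + dist[k][j]). The final matrix gives, for each (i, j), the minimum total weight of any directed path from i to j (possibly empty when i = j).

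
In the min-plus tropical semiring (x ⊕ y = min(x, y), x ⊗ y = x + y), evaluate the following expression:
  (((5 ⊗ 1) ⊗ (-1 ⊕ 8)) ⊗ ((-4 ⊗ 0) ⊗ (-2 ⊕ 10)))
(((5 ⊗ 1) ⊗ (-1 ⊕ 8)) ⊗ ((-4 ⊗ 0) ⊗ (-2 ⊕ 10))) = -1

Expand innermost to outermost. Recall ⊕ takes the minimum of its arguments and ⊗ takes their sum. Working out the expression (((5 ⊗ 1) ⊗ (-1 ⊕ 8)) ⊗ ((-4 ⊗ 0) ⊗ (-2 ⊕ 10))) gives -1.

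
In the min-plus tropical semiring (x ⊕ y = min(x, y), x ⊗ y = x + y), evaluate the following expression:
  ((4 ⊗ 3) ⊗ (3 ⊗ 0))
((4 ⊗ 3) ⊗ (3 ⊗ 0)) = 10

Expand innermost to outermost. Recall ⊕ takes the minimum of its arguments and ⊗ takes their sum. Working out the expression ((4 ⊗ 3) ⊗ (3 ⊗ 0)) gives 10.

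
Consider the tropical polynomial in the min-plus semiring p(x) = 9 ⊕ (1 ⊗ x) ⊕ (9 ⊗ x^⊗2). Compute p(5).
p(5) = 6

A tropical monomial a ⊗ x^⊗i evaluates to a + i · x. Evaluating each term at x = 5:
  Term 0 contributes 9 + 0 · 5 = 9
  Term 1 contributes 1 + 1 · 5 = 6
  Term 2 contributes 9 + 2 · 5 = 19
p(5) = ⊕ of these = min[9, 6, 19] = 6.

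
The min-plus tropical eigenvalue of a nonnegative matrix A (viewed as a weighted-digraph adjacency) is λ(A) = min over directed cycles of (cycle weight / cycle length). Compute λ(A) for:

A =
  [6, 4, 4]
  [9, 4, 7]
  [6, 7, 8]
λ(A) = 4

Enumerate directed cycles and compute their means (weight / length). Sample:
  cycle 0 → 0: weight = 6, length = 1, mean = 6/1 ≈ 6.000
  cycle 1 → 1: weight = 4, length = 1, mean = 4/1 ≈ 4.000
  cycle 2 → 2: weight = 8, length = 1, mean = 8/1 ≈ 8.000
  cycle 0 → 1 → 0: weight = 13, length = 2, mean = 13/2 ≈ 6.500
  cycle 0 → 2 → 0: weight = 10, length = 2, mean = 10/2 ≈ 5.000
  cycle 1 → 0 → 1: weight = 13, length = 2, mean = 13/2 ≈ 6.500
Minimum mean = 4.000, attained e.g. along the cycle 1 → 1 with weight 4 and length 1. So λ(A) = 4/1 = 4.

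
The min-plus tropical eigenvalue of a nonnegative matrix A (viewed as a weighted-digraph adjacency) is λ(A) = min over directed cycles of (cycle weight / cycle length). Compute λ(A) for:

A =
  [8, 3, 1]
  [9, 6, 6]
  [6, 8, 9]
λ(A) = 7/2

Enumerate directed cycles and compute their means (weight / length). Sample:
  cycle 0 → 0: weight = 8, length = 1, mean = 8/1 ≈ 8.000
  cycle 1 → 1: weight = 6, length = 1, mean = 6/1 ≈ 6.000
  cycle 2 → 2: weight = 9, length = 1, mean = 9/1 ≈ 9.000
  cycle 0 → 1 → 0: weight = 12, length = 2, mean = 12/2 ≈ 6.000
  cycle 0 → 2 → 0: weight = 7, length = 2, mean = 7/2 ≈ 3.500
  cycle 1 → 0 → 1: weight = 12, length = 2, mean = 12/2 ≈ 6.000
Minimum mean = 3.500, attained e.g. along the cycle 0 → 2 → 0 with weight 7 and length 2. So λ(A) = 7/2 = 7/2.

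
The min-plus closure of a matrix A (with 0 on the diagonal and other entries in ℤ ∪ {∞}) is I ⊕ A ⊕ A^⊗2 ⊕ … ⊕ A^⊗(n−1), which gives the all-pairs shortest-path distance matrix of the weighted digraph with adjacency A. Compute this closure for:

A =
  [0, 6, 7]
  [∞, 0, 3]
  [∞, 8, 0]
Closure =
  [0, 6, 7]
  [∞, 0, 3]
  [∞, 8, 0]

This is the Floyd-Warshall all-pairs shortest-path computation. For each intermediate vertex k = 0, 1, …, 2, update dist[i][j] ← min(dist[i][j], dist[i][k] + dist[k][j]). The final matrix gives, for each (i, j), the minimum total weight of any directed path from i to j (possibly empty when i = j).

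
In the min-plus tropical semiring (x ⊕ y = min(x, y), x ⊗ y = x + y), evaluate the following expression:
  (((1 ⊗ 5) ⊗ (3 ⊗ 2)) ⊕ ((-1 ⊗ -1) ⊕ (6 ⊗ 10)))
(((1 ⊗ 5) ⊗ (3 ⊗ 2)) ⊕ ((-1 ⊗ -1) ⊕ (6 ⊗ 10))) = -2

Expand innermost to outermost. Recall ⊕ takes the minimum of its arguments and ⊗ takes their sum. Working out the expression (((1 ⊗ 5) ⊗ (3 ⊗ 2)) ⊕ ((-1 ⊗ -1) ⊕ (6 ⊗ 10))) gives -2.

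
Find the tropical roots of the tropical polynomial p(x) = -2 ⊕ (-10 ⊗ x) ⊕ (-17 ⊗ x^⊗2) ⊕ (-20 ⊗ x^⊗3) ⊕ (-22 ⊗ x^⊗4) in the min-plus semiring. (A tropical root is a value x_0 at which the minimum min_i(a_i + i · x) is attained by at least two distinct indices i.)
Roots: {2, 3, 7, 8}

Each tropical root is a break point of the lower envelope of the lines y = a_i + i · x (there are 5 lines, with slopes 0, 1, ..., 4). Only the lines that attain the minimum somewhere contribute to roots; other lines are dominated. Here the surviving (envelope) indices are i = 4, i = 3, i = 2, i = 1, i = 0.
Intersections between consecutive envelope lines give the roots: for adjacent envelope indices i < j the intersection is x = (a_i − a_j) / (j − i). Reading off the sorted break points: {2, 3, 7, 8}.
Verification: at each break x_0, at least two indices attain the minimum of min_i(a_i + i · x_0).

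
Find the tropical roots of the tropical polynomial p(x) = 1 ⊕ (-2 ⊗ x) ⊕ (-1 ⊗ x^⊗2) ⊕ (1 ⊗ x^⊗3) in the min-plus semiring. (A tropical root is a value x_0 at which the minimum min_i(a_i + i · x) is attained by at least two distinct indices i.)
Roots: {-2, -1, 3}

Each tropical root is a break point of the lower envelope of the lines y = a_i + i · x (there are 4 lines, with slopes 0, 1, ..., 3). Only the lines that attain the minimum somewhere contribute to roots; other lines are dominated. Here the surviving (envelope) indices are i = 3, i = 2, i = 1, i = 0.
Intersections between consecutive envelope lines give the roots: for adjacent envelope indices i < j the intersection is x = (a_i − a_j) / (j − i). Reading off the sorted break points: {-2, -1, 3}.
Verification: at each break x_0, at least two indices attain the minimum of min_i(a_i + i · x_0).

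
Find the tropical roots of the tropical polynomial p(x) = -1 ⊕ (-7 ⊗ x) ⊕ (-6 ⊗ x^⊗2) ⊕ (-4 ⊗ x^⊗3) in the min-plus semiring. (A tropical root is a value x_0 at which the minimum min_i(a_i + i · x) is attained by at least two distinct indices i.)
Roots: {-2, -1, 6}

Each tropical root is a break point of the lower envelope of the lines y = a_i + i · x (there are 4 lines, with slopes 0, 1, ..., 3). Only the lines that attain the minimum somewhere contribute to roots; other lines are dominated. Here the surviving (envelope) indices are i = 3, i = 2, i = 1, i = 0.
Intersections between consecutive envelope lines give the roots: for adjacent envelope indices i < j the intersection is x = (a_i − a_j) / (j − i). Reading off the sorted break points: {-2, -1, 6}.
Verification: at each break x_0, at least two indices attain the minimum of min_i(a_i + i · x_0).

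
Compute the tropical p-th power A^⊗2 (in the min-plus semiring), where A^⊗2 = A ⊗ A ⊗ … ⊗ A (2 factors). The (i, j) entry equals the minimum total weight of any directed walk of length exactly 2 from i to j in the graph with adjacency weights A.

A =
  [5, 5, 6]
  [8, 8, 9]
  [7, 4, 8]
A^⊗2 =
  [10, 10, 11]
  [13, 13, 14]
  [12, 12, 13]

Each entry (A^⊗2)_ij equals the minimum over all length-2 walks i = v_0 → v_1 → … → v_2 = j of Σ_t A[v_t][v_{t+1}]. For example, for (i, j) = (0, 2) we minimise over 3 possible intermediate vertex sequences; the minimum is 11, attained along the walk 0 → 0 → 2.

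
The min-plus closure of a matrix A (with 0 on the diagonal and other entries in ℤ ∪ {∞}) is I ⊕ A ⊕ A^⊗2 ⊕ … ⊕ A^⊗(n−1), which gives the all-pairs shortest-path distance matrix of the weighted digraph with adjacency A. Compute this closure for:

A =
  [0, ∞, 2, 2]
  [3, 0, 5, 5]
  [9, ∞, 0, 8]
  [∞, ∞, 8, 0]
Closure =
  [0, ∞, 2, 2]
  [3, 0, 5, 5]
  [9, ∞, 0, 8]
  [17, ∞, 8, 0]

This is the Floyd-Warshall all-pairs shortest-path computation. For each intermediate vertex k = 0, 1, …, 3, update dist[i][j] ← min(dist[i][j], dist[i][k] + dist[k][j]). The final matrix gives, for each (i, j), the minimum total weight of any directed path from i to j (possibly empty when i = j).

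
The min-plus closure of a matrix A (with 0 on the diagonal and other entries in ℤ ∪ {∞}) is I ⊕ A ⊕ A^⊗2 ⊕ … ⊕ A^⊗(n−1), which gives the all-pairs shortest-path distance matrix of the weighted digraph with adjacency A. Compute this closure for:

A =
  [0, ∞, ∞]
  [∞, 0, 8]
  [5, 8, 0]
Closure =
  [0, ∞, ∞]
  [13, 0, 8]
  [5, 8, 0]

This is the Floyd-Warshall all-pairs shortest-path computation. For each intermediate vertex k = 0, 1, …, 2, update dist[i][j] ← min(dist[i][j], dist[i][k] + dist[k][j]). The final matrix gives, for each (i, j), the minimum total weight of any directed path from i to j (possibly empty when i = j).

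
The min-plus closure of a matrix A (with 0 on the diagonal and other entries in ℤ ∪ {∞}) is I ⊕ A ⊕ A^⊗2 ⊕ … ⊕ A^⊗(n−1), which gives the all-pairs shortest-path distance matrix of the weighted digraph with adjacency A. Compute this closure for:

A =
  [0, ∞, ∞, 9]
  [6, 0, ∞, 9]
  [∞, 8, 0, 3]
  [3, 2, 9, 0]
Closure =
  [0, 11, 18, 9]
  [6, 0, 18, 9]
  [6, 5, 0, 3]
  [3, 2, 9, 0]

This is the Floyd-Warshall all-pairs shortest-path computation. For each intermediate vertex k = 0, 1, …, 3, update dist[i][j] ← min(dist[i][j], dist[i][k] + dist[k][j]). The final matrix gives, for each (i, j), the minimum total weight of any directed path from i to j (possibly empty when i = j).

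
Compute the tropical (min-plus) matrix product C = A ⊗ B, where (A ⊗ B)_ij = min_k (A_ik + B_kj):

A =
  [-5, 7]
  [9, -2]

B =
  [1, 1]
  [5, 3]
A ⊗ B =
  [-4, -4]
  [3, 1]

Apply the min-plus product entry-by-entry:
  C[0][0] = min over k of (A[0][0] + B[0][0] = -5 + 1 = -4, A[0][1] + B[1][0] = 7 + 5 = 12) = -4 (attained at k = 0)
  C[0][1] = min over k of (A[0][0] + B[0][1] = -5 + 1 = -4, A[0][1] + B[1][1] = 7 + 3 = 10) = -4 (attained at k = 0)
  C[1][0] = min over k of (A[1][0] + B[0][0] = 9 + 1 = 10, A[1][1] + B[1][0] = -2 + 5 = 3) = 3 (attained at k = 1)
  C[1][1] = min over k of (A[1][0] + B[0][1] = 9 + 1 = 10, A[1][1] + B[1][1] = -2 + 3 = 1) = 1 (attained at k = 1)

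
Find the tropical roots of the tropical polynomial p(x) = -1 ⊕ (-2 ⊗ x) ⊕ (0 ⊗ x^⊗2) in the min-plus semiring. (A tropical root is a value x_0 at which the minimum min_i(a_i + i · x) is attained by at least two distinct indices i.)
Roots: {-2, 1}

Each tropical root is a break point of the lower envelope of the lines y = a_i + i · x (there are 3 lines, with slopes 0, 1, ..., 2). Only the lines that attain the minimum somewhere contribute to roots; other lines are dominated. Here the surviving (envelope) indices are i = 2, i = 1, i = 0.
Intersections between consecutive envelope lines give the roots: for adjacent envelope indices i < j the intersection is x = (a_i − a_j) / (j − i). Reading off the sorted break points: {-2, 1}.
Verification: at each break x_0, at least two indices attain the minimum of min_i(a_i + i · x_0).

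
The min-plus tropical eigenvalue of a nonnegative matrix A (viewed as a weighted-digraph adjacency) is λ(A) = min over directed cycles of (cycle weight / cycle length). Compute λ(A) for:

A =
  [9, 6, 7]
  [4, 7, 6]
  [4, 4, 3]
λ(A) = 3

Enumerate directed cycles and compute their means (weight / length). Sample:
  cycle 0 → 0: weight = 9, length = 1, mean = 9/1 ≈ 9.000
  cycle 1 → 1: weight = 7, length = 1, mean = 7/1 ≈ 7.000
  cycle 2 → 2: weight = 3, length = 1, mean = 3/1 ≈ 3.000
  cycle 0 → 1 → 0: weight = 10, length = 2, mean = 10/2 ≈ 5.000
  cycle 0 → 2 → 0: weight = 11, length = 2, mean = 11/2 ≈ 5.500
  cycle 1 → 0 → 1: weight = 10, length = 2, mean = 10/2 ≈ 5.000
Minimum mean = 3.000, attained e.g. along the cycle 2 → 2 with weight 3 and length 1. So λ(A) = 3/1 = 3.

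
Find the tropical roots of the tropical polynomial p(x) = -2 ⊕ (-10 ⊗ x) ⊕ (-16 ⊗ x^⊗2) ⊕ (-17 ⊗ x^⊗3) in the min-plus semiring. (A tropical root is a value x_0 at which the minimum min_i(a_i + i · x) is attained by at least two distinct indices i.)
Roots: {1, 6, 8}

Each tropical root is a break point of the lower envelope of the lines y = a_i + i · x (there are 4 lines, with slopes 0, 1, ..., 3). Only the lines that attain the minimum somewhere contribute to roots; other lines are dominated. Here the surviving (envelope) indices are i = 3, i = 2, i = 1, i = 0.
Intersections between consecutive envelope lines give the roots: for adjacent envelope indices i < j the intersection is x = (a_i − a_j) / (j − i). Reading off the sorted break points: {1, 6, 8}.
Verification: at each break x_0, at least two indices attain the minimum of min_i(a_i + i · x_0).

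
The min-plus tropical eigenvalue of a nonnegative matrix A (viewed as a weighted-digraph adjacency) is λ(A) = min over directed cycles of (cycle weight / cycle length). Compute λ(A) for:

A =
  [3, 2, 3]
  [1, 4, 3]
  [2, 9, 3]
λ(A) = 3/2

Enumerate directed cycles and compute their means (weight / length). Sample:
  cycle 0 → 0: weight = 3, length = 1, mean = 3/1 ≈ 3.000
  cycle 1 → 1: weight = 4, length = 1, mean = 4/1 ≈ 4.000
  cycle 2 → 2: weight = 3, length = 1, mean = 3/1 ≈ 3.000
  cycle 0 → 1 → 0: weight = 3, length = 2, mean = 3/2 ≈ 1.500
  cycle 0 → 2 → 0: weight = 5, length = 2, mean = 5/2 ≈ 2.500
  cycle 1 → 0 → 1: weight = 3, length = 2, mean = 3/2 ≈ 1.500
Minimum mean = 1.500, attained e.g. along the cycle 0 → 1 → 0 with weight 3 and length 2. So λ(A) = 3/2 = 3/2.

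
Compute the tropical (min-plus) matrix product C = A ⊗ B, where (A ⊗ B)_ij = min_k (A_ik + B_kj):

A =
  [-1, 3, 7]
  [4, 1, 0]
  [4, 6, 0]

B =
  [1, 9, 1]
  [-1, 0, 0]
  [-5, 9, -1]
A ⊗ B =
  [0, 3, 0]
  [-5, 1, -1]
  [-5, 6, -1]

Apply the min-plus product entry-by-entry:
  C[0][0] = min over k of (A[0][0] + B[0][0] = -1 + 1 = 0, A[0][1] + B[1][0] = 3 + -1 = 2, A[0][2] + B[2][0] = 7 + -5 = 2) = 0 (attained at k = 0)
  C[0][1] = min over k of (A[0][0] + B[0][1] = -1 + 9 = 8, A[0][1] + B[1][1] = 3 + 0 = 3, A[0][2] + B[2][1] = 7 + 9 = 16) = 3 (attained at k = 1)
  C[0][2] = min over k of (A[0][0] + B[0][2] = -1 + 1 = 0, A[0][1] + B[1][2] = 3 + 0 = 3, A[0][2] + B[2][2] = 7 + -1 = 6) = 0 (attained at k = 0)
  C[1][0] = min over k of (A[1][0] + B[0][0] = 4 + 1 = 5, A[1][1] + B[1][0] = 1 + -1 = 0, A[1][2] + B[2][0] = 0 + -5 = -5) = -5 (attained at k = 2)
  C[1][1] = min over k of (A[1][0] + B[0][1] = 4 + 9 = 13, A[1][1] + B[1][1] = 1 + 0 = 1, A[1][2] + B[2][1] = 0 + 9 = 9) = 1 (attained at k = 1)
  C[1][2] = min over k of (A[1][0] + B[0][2] = 4 + 1 = 5, A[1][1] + B[1][2] = 1 + 0 = 1, A[1][2] + B[2][2] = 0 + -1 = -1) = -1 (attained at k = 2)
  C[2][0] = min over k of (A[2][0] + B[0][0] = 4 + 1 = 5, A[2][1] + B[1][0] = 6 + -1 = 5, A[2][2] + B[2][0] = 0 + -5 = -5) = -5 (attained at k = 2)
  C[2][1] = min over k of (A[2][0] + B[0][1] = 4 + 9 = 13, A[2][1] + B[1][1] = 6 + 0 = 6, A[2][2] + B[2][1] = 0 + 9 = 9) = 6 (attained at k = 1)
  C[2][2] = min over k of (A[2][0] + B[0][2] = 4 + 1 = 5, A[2][1] + B[1][2] = 6 + 0 = 6, A[2][2] + B[2][2] = 0 + -1 = -1) = -1 (attained at k = 2)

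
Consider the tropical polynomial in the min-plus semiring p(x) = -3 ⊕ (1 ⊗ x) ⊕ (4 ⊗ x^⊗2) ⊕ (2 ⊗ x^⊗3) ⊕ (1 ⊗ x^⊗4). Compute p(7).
p(7) = -3

A tropical monomial a ⊗ x^⊗i evaluates to a + i · x. Evaluating each term at x = 7:
  Term 0 contributes -3 + 0 · 7 = -3
  Term 1 contributes 1 + 1 · 7 = 8
  Term 2 contributes 4 + 2 · 7 = 18
  Term 3 contributes 2 + 3 · 7 = 23
  Term 4 contributes 1 + 4 · 7 = 29
p(7) = ⊕ of these = min[-3, 8, 18, 23, 29] = -3.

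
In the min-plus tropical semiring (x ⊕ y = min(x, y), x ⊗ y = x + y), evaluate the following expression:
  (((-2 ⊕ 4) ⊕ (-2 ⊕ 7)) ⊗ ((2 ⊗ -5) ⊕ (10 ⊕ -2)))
(((-2 ⊕ 4) ⊕ (-2 ⊕ 7)) ⊗ ((2 ⊗ -5) ⊕ (10 ⊕ -2))) = -5

Expand innermost to outermost. Recall ⊕ takes the minimum of its arguments and ⊗ takes their sum. Working out the expression (((-2 ⊕ 4) ⊕ (-2 ⊕ 7)) ⊗ ((2 ⊗ -5) ⊕ (10 ⊕ -2))) gives -5.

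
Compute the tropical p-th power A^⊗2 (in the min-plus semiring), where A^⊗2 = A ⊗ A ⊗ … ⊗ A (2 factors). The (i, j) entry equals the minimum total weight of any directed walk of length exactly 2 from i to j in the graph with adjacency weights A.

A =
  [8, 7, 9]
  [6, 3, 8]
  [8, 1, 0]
A^⊗2 =
  [13, 10, 9]
  [9, 6, 8]
  [7, 1, 0]

Each entry (A^⊗2)_ij equals the minimum over all length-2 walks i = v_0 → v_1 → … → v_2 = j of Σ_t A[v_t][v_{t+1}]. For example, for (i, j) = (0, 2) we minimise over 3 possible intermediate vertex sequences; the minimum is 9, attained along the walk 0 → 2 → 2.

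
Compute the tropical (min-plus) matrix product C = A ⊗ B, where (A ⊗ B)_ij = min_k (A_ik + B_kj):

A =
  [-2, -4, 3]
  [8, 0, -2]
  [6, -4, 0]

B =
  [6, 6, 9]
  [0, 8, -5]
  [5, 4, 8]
A ⊗ B =
  [-4, 4, -9]
  [0, 2, -5]
  [-4, 4, -9]

Apply the min-plus product entry-by-entry:
  C[0][0] = min over k of (A[0][0] + B[0][0] = -2 + 6 = 4, A[0][1] + B[1][0] = -4 + 0 = -4, A[0][2] + B[2][0] = 3 + 5 = 8) = -4 (attained at k = 1)
  C[0][1] = min over k of (A[0][0] + B[0][1] = -2 + 6 = 4, A[0][1] + B[1][1] = -4 + 8 = 4, A[0][2] + B[2][1] = 3 + 4 = 7) = 4 (attained at k = 0)
  C[0][2] = min over k of (A[0][0] + B[0][2] = -2 + 9 = 7, A[0][1] + B[1][2] = -4 + -5 = -9, A[0][2] + B[2][2] = 3 + 8 = 11) = -9 (attained at k = 1)
  C[1][0] = min over k of (A[1][0] + B[0][0] = 8 + 6 = 14, A[1][1] + B[1][0] = 0 + 0 = 0, A[1][2] + B[2][0] = -2 + 5 = 3) = 0 (attained at k = 1)
  C[1][1] = min over k of (A[1][0] + B[0][1] = 8 + 6 = 14, A[1][1] + B[1][1] = 0 + 8 = 8, A[1][2] + B[2][1] = -2 + 4 = 2) = 2 (attained at k = 2)
  C[1][2] = min over k of (A[1][0] + B[0][2] = 8 + 9 = 17, A[1][1] + B[1][2] = 0 + -5 = -5, A[1][2] + B[2][2] = -2 + 8 = 6) = -5 (attained at k = 1)
  C[2][0] = min over k of (A[2][0] + B[0][0] = 6 + 6 = 12, A[2][1] + B[1][0] = -4 + 0 = -4, A[2][2] + B[2][0] = 0 + 5 = 5) = -4 (attained at k = 1)
  C[2][1] = min over k of (A[2][0] + B[0][1] = 6 + 6 = 12, A[2][1] + B[1][1] = -4 + 8 = 4, A[2][2] + B[2][1] = 0 + 4 = 4) = 4 (attained at k = 1)
  C[2][2] = min over k of (A[2][0] + B[0][2] = 6 + 9 = 15, A[2][1] + B[1][2] = -4 + -5 = -9, A[2][2] + B[2][2] = 0 + 8 = 8) = -9 (attained at k = 1)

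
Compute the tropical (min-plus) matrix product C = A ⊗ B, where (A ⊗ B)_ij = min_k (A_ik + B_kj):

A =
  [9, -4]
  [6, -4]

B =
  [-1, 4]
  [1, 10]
A ⊗ B =
  [-3, 6]
  [-3, 6]

Apply the min-plus product entry-by-entry:
  C[0][0] = min over k of (A[0][0] + B[0][0] = 9 + -1 = 8, A[0][1] + B[1][0] = -4 + 1 = -3) = -3 (attained at k = 1)
  C[0][1] = min over k of (A[0][0] + B[0][1] = 9 + 4 = 13, A[0][1] + B[1][1] = -4 + 10 = 6) = 6 (attained at k = 1)
  C[1][0] = min over k of (A[1][0] + B[0][0] = 6 + -1 = 5, A[1][1] + B[1][0] = -4 + 1 = -3) = -3 (attained at k = 1)
  C[1][1] = min over k of (A[1][0] + B[0][1] = 6 + 4 = 10, A[1][1] + B[1][1] = -4 + 10 = 6) = 6 (attained at k = 1)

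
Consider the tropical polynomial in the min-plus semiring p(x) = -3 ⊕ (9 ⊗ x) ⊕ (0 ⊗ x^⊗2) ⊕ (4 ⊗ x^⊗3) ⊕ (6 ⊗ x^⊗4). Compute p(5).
p(5) = -3

A tropical monomial a ⊗ x^⊗i evaluates to a + i · x. Evaluating each term at x = 5:
  Term 0 contributes -3 + 0 · 5 = -3
  Term 1 contributes 9 + 1 · 5 = 14
  Term 2 contributes 0 + 2 · 5 = 10
  Term 3 contributes 4 + 3 · 5 = 19
  Term 4 contributes 6 + 4 · 5 = 26
p(5) = ⊕ of these = min[-3, 14, 10, 19, 26] = -3.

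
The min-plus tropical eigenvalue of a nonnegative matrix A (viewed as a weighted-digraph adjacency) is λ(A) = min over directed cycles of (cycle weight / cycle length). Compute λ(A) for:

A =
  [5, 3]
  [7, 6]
λ(A) = 5

Enumerate directed cycles and compute their means (weight / length). Sample:
  cycle 0 → 0: weight = 5, length = 1, mean = 5/1 ≈ 5.000
  cycle 1 → 1: weight = 6, length = 1, mean = 6/1 ≈ 6.000
  cycle 0 → 1 → 0: weight = 10, length = 2, mean = 10/2 ≈ 5.000
  cycle 1 → 0 → 1: weight = 10, length = 2, mean = 10/2 ≈ 5.000
Minimum mean = 5.000, attained e.g. along the cycle 0 → 0 with weight 5 and length 1. So λ(A) = 5/1 = 5.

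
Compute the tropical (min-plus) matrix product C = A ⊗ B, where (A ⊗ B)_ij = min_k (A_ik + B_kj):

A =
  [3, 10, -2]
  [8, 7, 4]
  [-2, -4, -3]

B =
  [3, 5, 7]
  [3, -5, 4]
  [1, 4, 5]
A ⊗ B =
  [-1, 2, 3]
  [5, 2, 9]
  [-2, -9, 0]

Apply the min-plus product entry-by-entry:
  C[0][0] = min over k of (A[0][0] + B[0][0] = 3 + 3 = 6, A[0][1] + B[1][0] = 10 + 3 = 13, A[0][2] + B[2][0] = -2 + 1 = -1) = -1 (attained at k = 2)
  C[0][1] = min over k of (A[0][0] + B[0][1] = 3 + 5 = 8, A[0][1] + B[1][1] = 10 + -5 = 5, A[0][2] + B[2][1] = -2 + 4 = 2) = 2 (attained at k = 2)
  C[0][2] = min over k of (A[0][0] + B[0][2] = 3 + 7 = 10, A[0][1] + B[1][2] = 10 + 4 = 14, A[0][2] + B[2][2] = -2 + 5 = 3) = 3 (attained at k = 2)
  C[1][0] = min over k of (A[1][0] + B[0][0] = 8 + 3 = 11, A[1][1] + B[1][0] = 7 + 3 = 10, A[1][2] + B[2][0] = 4 + 1 = 5) = 5 (attained at k = 2)
  C[1][1] = min over k of (A[1][0] + B[0][1] = 8 + 5 = 13, A[1][1] + B[1][1] = 7 + -5 = 2, A[1][2] + B[2][1] = 4 + 4 = 8) = 2 (attained at k = 1)
  C[1][2] = min over k of (A[1][0] + B[0][2] = 8 + 7 = 15, A[1][1] + B[1][2] = 7 + 4 = 11, A[1][2] + B[2][2] = 4 + 5 = 9) = 9 (attained at k = 2)
  C[2][0] = min over k of (A[2][0] + B[0][0] = -2 + 3 = 1, A[2][1] + B[1][0] = -4 + 3 = -1, A[2][2] + B[2][0] = -3 + 1 = -2) = -2 (attained at k = 2)
  C[2][1] = min over k of (A[2][0] + B[0][1] = -2 + 5 = 3, A[2][1] + B[1][1] = -4 + -5 = -9, A[2][2] + B[2][1] = -3 + 4 = 1) = -9 (attained at k = 1)
  C[2][2] = min over k of (A[2][0] + B[0][2] = -2 + 7 = 5, A[2][1] + B[1][2] = -4 + 4 = 0, A[2][2] + B[2][2] = -3 + 5 = 2) = 0 (attained at k = 1)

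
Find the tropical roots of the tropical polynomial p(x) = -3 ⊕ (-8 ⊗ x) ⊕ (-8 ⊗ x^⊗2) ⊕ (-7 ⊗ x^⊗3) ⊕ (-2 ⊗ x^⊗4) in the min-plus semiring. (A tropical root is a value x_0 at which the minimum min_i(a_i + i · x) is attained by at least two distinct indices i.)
Roots: {-5, -1, 0, 5}

Each tropical root is a break point of the lower envelope of the lines y = a_i + i · x (there are 5 lines, with slopes 0, 1, ..., 4). Only the lines that attain the minimum somewhere contribute to roots; other lines are dominated. Here the surviving (envelope) indices are i = 4, i = 3, i = 2, i = 1, i = 0.
Intersections between consecutive envelope lines give the roots: for adjacent envelope indices i < j the intersection is x = (a_i − a_j) / (j − i). Reading off the sorted break points: {-5, -1, 0, 5}.
Verification: at each break x_0, at least two indices attain the minimum of min_i(a_i + i · x_0).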